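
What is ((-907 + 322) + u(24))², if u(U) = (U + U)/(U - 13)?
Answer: 40793769/121 ≈ 3.3714e+5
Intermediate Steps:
u(U) = 2*U/(-13 + U) (u(U) = (2*U)/(-13 + U) = 2*U/(-13 + U))
((-907 + 322) + u(24))² = ((-907 + 322) + 2*24/(-13 + 24))² = (-585 + 2*24/11)² = (-585 + 2*24*(1/11))² = (-585 + 48/11)² = (-6387/11)² = 40793769/121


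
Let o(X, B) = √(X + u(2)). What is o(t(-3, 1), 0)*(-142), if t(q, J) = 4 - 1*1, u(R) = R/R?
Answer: -284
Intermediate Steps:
u(R) = 1
t(q, J) = 3 (t(q, J) = 4 - 1 = 3)
o(X, B) = √(1 + X) (o(X, B) = √(X + 1) = √(1 + X))
o(t(-3, 1), 0)*(-142) = √(1 + 3)*(-142) = √4*(-142) = 2*(-142) = -284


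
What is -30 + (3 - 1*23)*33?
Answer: -690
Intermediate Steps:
-30 + (3 - 1*23)*33 = -30 + (3 - 23)*33 = -30 - 20*33 = -30 - 660 = -690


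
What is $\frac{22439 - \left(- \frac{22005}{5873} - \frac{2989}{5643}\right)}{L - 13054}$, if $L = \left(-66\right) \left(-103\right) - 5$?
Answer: $- \frac{743800234433}{207497923479} \approx -3.5846$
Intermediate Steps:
$L = 6793$ ($L = 6798 - 5 = 6793$)
$\frac{22439 - \left(- \frac{22005}{5873} - \frac{2989}{5643}\right)}{L - 13054} = \frac{22439 - \left(- \frac{22005}{5873} - \frac{2989}{5643}\right)}{6793 - 13054} = \frac{22439 - - \frac{141728612}{33141339}}{-6261} = \left(22439 + \left(\frac{2989}{5643} + \frac{22005}{5873}\right)\right) \left(- \frac{1}{6261}\right) = \left(22439 + \frac{141728612}{33141339}\right) \left(- \frac{1}{6261}\right) = \frac{743800234433}{33141339} \left(- \frac{1}{6261}\right) = - \frac{743800234433}{207497923479}$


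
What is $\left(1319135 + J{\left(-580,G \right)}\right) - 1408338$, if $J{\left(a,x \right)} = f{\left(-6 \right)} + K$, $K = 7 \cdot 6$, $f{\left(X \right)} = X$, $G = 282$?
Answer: $-89167$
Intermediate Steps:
$K = 42$
$J{\left(a,x \right)} = 36$ ($J{\left(a,x \right)} = -6 + 42 = 36$)
$\left(1319135 + J{\left(-580,G \right)}\right) - 1408338 = \left(1319135 + 36\right) - 1408338 = 1319171 - 1408338 = -89167$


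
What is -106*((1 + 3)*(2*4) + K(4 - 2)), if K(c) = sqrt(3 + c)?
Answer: -3392 - 106*sqrt(5) ≈ -3629.0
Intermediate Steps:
-106*((1 + 3)*(2*4) + K(4 - 2)) = -106*((1 + 3)*(2*4) + sqrt(3 + (4 - 2))) = -106*(4*8 + sqrt(3 + 2)) = -106*(32 + sqrt(5)) = -3392 - 106*sqrt(5)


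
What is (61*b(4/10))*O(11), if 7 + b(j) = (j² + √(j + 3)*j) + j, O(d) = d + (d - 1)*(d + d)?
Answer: -2268651/25 + 28182*√85/25 ≈ -80353.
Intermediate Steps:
O(d) = d + 2*d*(-1 + d) (O(d) = d + (-1 + d)*(2*d) = d + 2*d*(-1 + d))
b(j) = -7 + j + j² + j*√(3 + j) (b(j) = -7 + ((j² + √(j + 3)*j) + j) = -7 + ((j² + √(3 + j)*j) + j) = -7 + ((j² + j*√(3 + j)) + j) = -7 + (j + j² + j*√(3 + j)) = -7 + j + j² + j*√(3 + j))
(61*b(4/10))*O(11) = (61*(-7 + 4/10 + (4/10)² + (4/10)*√(3 + 4/10)))*(11*(-1 + 2*11)) = (61*(-7 + 4*(⅒) + (4*(⅒))² + (4*(⅒))*√(3 + 4*(⅒))))*(11*(-1 + 22)) = (61*(-7 + ⅖ + (⅖)² + 2*√(3 + ⅖)/5))*(11*21) = (61*(-7 + ⅖ + 4/25 + 2*√(17/5)/5))*231 = (61*(-7 + ⅖ + 4/25 + 2*(√85/5)/5))*231 = (61*(-7 + ⅖ + 4/25 + 2*√85/25))*231 = (61*(-161/25 + 2*√85/25))*231 = (-9821/25 + 122*√85/25)*231 = -2268651/25 + 28182*√85/25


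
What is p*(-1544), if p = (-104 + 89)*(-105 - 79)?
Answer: -4261440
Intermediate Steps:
p = 2760 (p = -15*(-184) = 2760)
p*(-1544) = 2760*(-1544) = -4261440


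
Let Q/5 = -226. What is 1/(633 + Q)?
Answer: -1/497 ≈ -0.0020121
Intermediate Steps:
Q = -1130 (Q = 5*(-226) = -1130)
1/(633 + Q) = 1/(633 - 1130) = 1/(-497) = -1/497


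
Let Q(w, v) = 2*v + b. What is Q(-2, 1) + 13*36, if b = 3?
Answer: 473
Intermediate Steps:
Q(w, v) = 3 + 2*v (Q(w, v) = 2*v + 3 = 3 + 2*v)
Q(-2, 1) + 13*36 = (3 + 2*1) + 13*36 = (3 + 2) + 468 = 5 + 468 = 473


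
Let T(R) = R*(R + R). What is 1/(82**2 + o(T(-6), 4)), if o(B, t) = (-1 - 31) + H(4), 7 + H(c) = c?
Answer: 1/6689 ≈ 0.00014950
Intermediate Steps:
H(c) = -7 + c
T(R) = 2*R**2 (T(R) = R*(2*R) = 2*R**2)
o(B, t) = -35 (o(B, t) = (-1 - 31) + (-7 + 4) = -32 - 3 = -35)
1/(82**2 + o(T(-6), 4)) = 1/(82**2 - 35) = 1/(6724 - 35) = 1/6689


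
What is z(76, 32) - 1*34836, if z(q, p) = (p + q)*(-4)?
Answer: -35268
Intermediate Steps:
z(q, p) = -4*p - 4*q
z(76, 32) - 1*34836 = (-4*32 - 4*76) - 1*34836 = (-128 - 304) - 34836 = -432 - 34836 = -35268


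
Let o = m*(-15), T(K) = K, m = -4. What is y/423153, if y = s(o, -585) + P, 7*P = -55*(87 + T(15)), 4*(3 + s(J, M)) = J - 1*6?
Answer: -3691/1974714 ≈ -0.0018691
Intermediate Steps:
o = 60 (o = -4*(-15) = 60)
s(J, M) = -9/2 + J/4 (s(J, M) = -3 + (J - 1*6)/4 = -3 + (J - 6)/4 = -3 + (-6 + J)/4 = -3 + (-3/2 + J/4) = -9/2 + J/4)
P = -5610/7 (P = (-55*(87 + 15))/7 = (-55*102)/7 = (⅐)*(-5610) = -5610/7 ≈ -801.43)
y = -11073/14 (y = (-9/2 + (¼)*60) - 5610/7 = (-9/2 + 15) - 5610/7 = 21/2 - 5610/7 = -11073/14 ≈ -790.93)
y/423153 = -11073/14/423153 = -11073/14*1/423153 = -3691/1974714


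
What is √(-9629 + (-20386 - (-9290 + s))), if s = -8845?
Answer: 6*I*√330 ≈ 109.0*I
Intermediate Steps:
√(-9629 + (-20386 - (-9290 + s))) = √(-9629 + (-20386 - (-9290 - 8845))) = √(-9629 + (-20386 - 1*(-18135))) = √(-9629 + (-20386 + 18135)) = √(-9629 - 2251) = √(-11880) = 6*I*√330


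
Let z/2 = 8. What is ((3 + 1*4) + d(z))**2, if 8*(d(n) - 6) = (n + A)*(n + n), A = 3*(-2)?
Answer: 2809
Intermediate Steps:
A = -6
z = 16 (z = 2*8 = 16)
d(n) = 6 + n*(-6 + n)/4 (d(n) = 6 + ((n - 6)*(n + n))/8 = 6 + ((-6 + n)*(2*n))/8 = 6 + (2*n*(-6 + n))/8 = 6 + n*(-6 + n)/4)
((3 + 1*4) + d(z))**2 = ((3 + 1*4) + (6 - 3/2*16 + (1/4)*16**2))**2 = ((3 + 4) + (6 - 24 + (1/4)*256))**2 = (7 + (6 - 24 + 64))**2 = (7 + 46)**2 = 53**2 = 2809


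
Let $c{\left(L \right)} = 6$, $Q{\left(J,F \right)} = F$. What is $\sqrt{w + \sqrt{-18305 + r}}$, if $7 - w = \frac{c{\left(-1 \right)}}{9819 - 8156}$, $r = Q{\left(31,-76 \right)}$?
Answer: $\frac{\sqrt{19349005 + 2765569 i \sqrt{18381}}}{1663} \approx 8.4485 + 8.0237 i$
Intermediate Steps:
$r = -76$
$w = \frac{11635}{1663}$ ($w = 7 - \frac{6}{9819 - 8156} = 7 - \frac{6}{1663} = \frac{11635}{1663} \approx 6.9964$)
$\sqrt{w + \sqrt{-18305 + r}} = \sqrt{\frac{11635}{1663} + \sqrt{-18305 - 76}} = \sqrt{\frac{11635}{1663} + \sqrt{-18381}} = \sqrt{\frac{11635}{1663} + i \sqrt{18381}}$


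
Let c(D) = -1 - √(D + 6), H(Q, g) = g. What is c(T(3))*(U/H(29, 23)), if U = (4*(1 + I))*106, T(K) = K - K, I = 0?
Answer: -424/23 - 424*√6/23 ≈ -63.591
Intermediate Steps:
T(K) = 0
U = 424 (U = (4*(1 + 0))*106 = (4*1)*106 = 4*106 = 424)
c(D) = -1 - √(6 + D)
c(T(3))*(U/H(29, 23)) = (-1 - √(6 + 0))*(424/23) = (-1 - √6)*(424*(1/23)) = (-1 - √6)*(424/23) = -424/23 - 424*√6/23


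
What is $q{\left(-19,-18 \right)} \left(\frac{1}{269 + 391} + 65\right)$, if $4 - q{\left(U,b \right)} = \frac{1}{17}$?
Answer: $\frac{2874367}{11220} \approx 256.18$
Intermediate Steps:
$q{\left(U,b \right)} = \frac{67}{17}$ ($q{\left(U,b \right)} = 4 - \frac{1}{17} = \frac{67}{17}$)
$q{\left(-19,-18 \right)} \left(\frac{1}{269 + 391} + 65\right) = \frac{67 \left(\frac{1}{269 + 391} + 65\right)}{17} = \frac{67 \left(\frac{1}{660} + 65\right)}{17} = \frac{67}{17} \cdot \frac{42901}{660} = \frac{2874367}{11220}$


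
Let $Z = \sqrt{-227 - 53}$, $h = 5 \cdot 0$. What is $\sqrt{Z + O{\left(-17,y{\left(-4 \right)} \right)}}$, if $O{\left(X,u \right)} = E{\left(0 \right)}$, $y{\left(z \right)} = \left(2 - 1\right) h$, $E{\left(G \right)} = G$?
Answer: $2^{\frac{3}{4}} \sqrt[4]{35} \sqrt{i} \approx 2.8925 + 2.8925 i$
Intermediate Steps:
$h = 0$
$y{\left(z \right)} = 0$ ($y{\left(z \right)} = \left(2 - 1\right) 0 = 1 \cdot 0 = 0$)
$O{\left(X,u \right)} = 0$
$Z = 2 i \sqrt{70}$ ($Z = \sqrt{-280} = 2 i \sqrt{70} \approx 16.733 i$)
$\sqrt{Z + O{\left(-17,y{\left(-4 \right)} \right)}} = \sqrt{2 i \sqrt{70} + 0} = \sqrt{2 i \sqrt{70}} = 2^{\frac{3}{4}} \sqrt[4]{35} \sqrt{i}$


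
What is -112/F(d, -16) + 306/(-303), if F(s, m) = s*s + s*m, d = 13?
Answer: 7334/3939 ≈ 1.8619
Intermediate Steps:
F(s, m) = s² + m*s
-112/F(d, -16) + 306/(-303) = -112*1/(13*(-16 + 13)) + 306/(-303) = -112/(13*(-3)) + 306*(-1/303) = -112/(-39) - 102/101 = -112*(-1/39) - 102/101 = 112/39 - 102/101 = 7334/3939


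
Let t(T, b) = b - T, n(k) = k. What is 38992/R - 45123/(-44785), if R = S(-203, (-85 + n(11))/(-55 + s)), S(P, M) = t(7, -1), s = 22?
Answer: -1291343/265 ≈ -4873.0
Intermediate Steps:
S(P, M) = -8 (S(P, M) = -1 - 1*7 = -1 - 7 = -8)
R = -8
38992/R - 45123/(-44785) = 38992/(-8) - 45123/(-44785) = 38992*(-1/8) - 45123*(-1/44785) = -4874 + 267/265 = -1291343/265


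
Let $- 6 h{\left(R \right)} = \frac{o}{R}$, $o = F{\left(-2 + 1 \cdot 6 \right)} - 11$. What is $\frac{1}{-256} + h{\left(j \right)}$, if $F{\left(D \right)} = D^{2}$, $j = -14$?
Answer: $\frac{299}{5376} \approx 0.055618$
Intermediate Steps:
$o = 5$ ($o = \left(-2 + 1 \cdot 6\right)^{2} - 11 = \left(-2 + 6\right)^{2} - 11 = 4^{2} - 11 = 16 - 11 = 5$)
$h{\left(R \right)} = - \frac{5}{6 R}$ ($h{\left(R \right)} = - \frac{5 \frac{1}{R}}{6} = - \frac{5}{6 R}$)
$\frac{1}{-256} + h{\left(j \right)} = \frac{1}{-256} - \frac{5}{6 \left(-14\right)} = - \frac{1}{256} - - \frac{5}{84} = - \frac{1}{256} + \frac{5}{84} = \frac{299}{5376}$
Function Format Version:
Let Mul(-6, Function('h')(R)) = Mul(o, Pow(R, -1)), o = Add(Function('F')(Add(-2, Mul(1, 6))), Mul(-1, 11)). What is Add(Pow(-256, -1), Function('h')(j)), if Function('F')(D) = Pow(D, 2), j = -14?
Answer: Rational(299, 5376) ≈ 0.055618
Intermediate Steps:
o = 5 (o = Add(Pow(Add(-2, Mul(1, 6)), 2), Mul(-1, 11)) = Add(Pow(Add(-2, 6), 2), -11) = Add(Pow(4, 2), -11) = Add(16, -11) = 5)
Function('h')(R) = Mul(Rational(-5, 6), Pow(R, -1)) (Function('h')(R) = Mul(Rational(-1, 6), Mul(5, Pow(R, -1))) = Mul(Rational(-5, 6), Pow(R, -1)))
Add(Pow(-256, -1), Function('h')(j)) = Add(Pow(-256, -1), Mul(Rational(-5, 6), Pow(-14, -1))) = Add(Rational(-1, 256), Mul(Rational(-5, 6), Rational(-1, 14))) = Add(Rational(-1, 256), Rational(5, 84)) = Rational(299, 5376)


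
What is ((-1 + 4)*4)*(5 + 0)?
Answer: 60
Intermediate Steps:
((-1 + 4)*4)*(5 + 0) = (3*4)*5 = 12*5 = 60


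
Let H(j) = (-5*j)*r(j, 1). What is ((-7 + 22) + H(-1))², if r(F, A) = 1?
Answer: 400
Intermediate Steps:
H(j) = -5*j (H(j) = -5*j*1 = -5*j)
((-7 + 22) + H(-1))² = ((-7 + 22) - 5*(-1))² = (15 + 5)² = 20² = 400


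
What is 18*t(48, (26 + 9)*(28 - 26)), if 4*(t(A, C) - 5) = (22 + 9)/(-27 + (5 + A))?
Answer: 4959/52 ≈ 95.365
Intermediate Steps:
t(A, C) = 5 + 31/(4*(-22 + A)) (t(A, C) = 5 + ((22 + 9)/(-27 + (5 + A)))/4 = 5 + (31/(-22 + A))/4 = 5 + 31/(4*(-22 + A)))
18*t(48, (26 + 9)*(28 - 26)) = 18*((-409 + 20*48)/(4*(-22 + 48))) = 18*((1/4)*(-409 + 960)/26) = 18*((1/4)*(1/26)*551) = 18*(551/104) = 4959/52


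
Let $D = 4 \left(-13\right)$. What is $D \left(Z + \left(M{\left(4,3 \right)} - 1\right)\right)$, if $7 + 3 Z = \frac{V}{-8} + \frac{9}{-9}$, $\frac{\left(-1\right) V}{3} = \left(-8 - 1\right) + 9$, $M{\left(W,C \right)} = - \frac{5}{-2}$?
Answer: $\frac{182}{3} \approx 60.667$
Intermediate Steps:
$M{\left(W,C \right)} = \frac{5}{2}$ ($M{\left(W,C \right)} = \left(-5\right) \left(- \frac{1}{2}\right) = \frac{5}{2}$)
$V = 0$ ($V = - 3 \left(\left(-8 - 1\right) + 9\right) = - 3 \left(-9 + 9\right) = \left(-3\right) 0 = 0$)
$D = -52$
$Z = - \frac{8}{3}$ ($Z = - \frac{7}{3} + \frac{\frac{0}{-8} + \frac{9}{-9}}{3} = - \frac{7}{3} + \frac{0 \left(- \frac{1}{8}\right) + 9 \left(- \frac{1}{9}\right)}{3} = - \frac{7}{3} + \frac{0 - 1}{3} = - \frac{7}{3} + \frac{1}{3} \left(-1\right) = - \frac{7}{3} - \frac{1}{3} = - \frac{8}{3} \approx -2.6667$)
$D \left(Z + \left(M{\left(4,3 \right)} - 1\right)\right) = - 52 \left(- \frac{8}{3} + \left(\frac{5}{2} - 1\right)\right) = - 52 \left(- \frac{8}{3} + \frac{3}{2}\right) = \left(-52\right) \left(- \frac{7}{6}\right) = \frac{182}{3}$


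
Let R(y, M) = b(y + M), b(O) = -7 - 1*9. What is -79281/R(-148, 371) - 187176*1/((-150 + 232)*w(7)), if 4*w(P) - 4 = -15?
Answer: 3795033/656 ≈ 5785.1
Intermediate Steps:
w(P) = -11/4 (w(P) = 1 + (¼)*(-15) = 1 - 15/4 = -11/4)
b(O) = -16 (b(O) = -7 - 9 = -16)
R(y, M) = -16
-79281/R(-148, 371) - 187176*1/((-150 + 232)*w(7)) = -79281/(-16) - 187176*(-4/(11*(-150 + 232))) = -79281*(-1/16) - 187176/((-11/4*82)) = 79281/16 - 187176/(-451/2) = 79281/16 - 187176*(-2/451) = 79281/16 + 34032/41 = 3795033/656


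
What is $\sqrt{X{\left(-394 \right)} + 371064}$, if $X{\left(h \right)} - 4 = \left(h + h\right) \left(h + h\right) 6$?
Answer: $2 \sqrt{1024183} \approx 2024.0$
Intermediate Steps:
$X{\left(h \right)} = 4 + 24 h^{2}$ ($X{\left(h \right)} = 4 + \left(h + h\right) \left(h + h\right) 6 = 4 + 2 h 2 h 6 = 4 + 4 h^{2} \cdot 6 = 4 + 24 h^{2}$)
$\sqrt{X{\left(-394 \right)} + 371064} = \sqrt{\left(4 + 24 \left(-394\right)^{2}\right) + 371064} = \sqrt{\left(4 + 24 \cdot 155236\right) + 371064} = \sqrt{\left(4 + 3725664\right) + 371064} = \sqrt{3725668 + 371064} = \sqrt{4096732} = 2 \sqrt{1024183}$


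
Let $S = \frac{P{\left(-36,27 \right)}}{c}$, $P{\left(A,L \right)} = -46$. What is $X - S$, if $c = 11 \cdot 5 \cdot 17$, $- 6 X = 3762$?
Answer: $- \frac{586199}{935} \approx -626.95$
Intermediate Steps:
$X = -627$ ($X = \left(- \frac{1}{6}\right) 3762 = -627$)
$c = 935$ ($c = 55 \cdot 17 = 935$)
$S = - \frac{46}{935} \approx -0.049198$
$X - S = -627 - - \frac{46}{935} = -627 + \frac{46}{935} = - \frac{586199}{935}$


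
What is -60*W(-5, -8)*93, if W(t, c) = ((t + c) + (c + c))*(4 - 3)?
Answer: 161820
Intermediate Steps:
W(t, c) = t + 3*c (W(t, c) = ((c + t) + 2*c)*1 = (t + 3*c)*1 = t + 3*c)
-60*W(-5, -8)*93 = -60*(-5 + 3*(-8))*93 = -60*(-5 - 24)*93 = -60*(-29)*93 = 1740*93 = 161820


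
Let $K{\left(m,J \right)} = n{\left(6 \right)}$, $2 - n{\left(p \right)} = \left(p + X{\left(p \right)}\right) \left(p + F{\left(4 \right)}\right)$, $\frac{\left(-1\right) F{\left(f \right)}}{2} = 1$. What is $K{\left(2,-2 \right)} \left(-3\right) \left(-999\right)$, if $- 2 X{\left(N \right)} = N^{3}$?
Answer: $1228770$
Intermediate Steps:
$F{\left(f \right)} = -2$ ($F{\left(f \right)} = \left(-2\right) 1 = -2$)
$X{\left(N \right)} = - \frac{N^{3}}{2}$
$n{\left(p \right)} = 2 - \left(-2 + p\right) \left(p - \frac{p^{3}}{2}\right)$ ($n{\left(p \right)} = 2 - \left(p - \frac{p^{3}}{2}\right) \left(p - 2\right) = 2 - \left(p - \frac{p^{3}}{2}\right) \left(-2 + p\right) = 2 - \left(-2 + p\right) \left(p - \frac{p^{3}}{2}\right)$)
$K{\left(m,J \right)} = 410$ ($K{\left(m,J \right)} = 2 + \frac{6^{4}}{2} - 6^{2} - 6^{3} + 2 \cdot 6 = 2 + \frac{1}{2} \cdot 1296 - 36 - 216 + 12 = 2 + 648 - 36 - 216 + 12 = 410$)
$K{\left(2,-2 \right)} \left(-3\right) \left(-999\right) = 410 \left(-3\right) \left(-999\right) = \left(-1230\right) \left(-999\right) = 1228770$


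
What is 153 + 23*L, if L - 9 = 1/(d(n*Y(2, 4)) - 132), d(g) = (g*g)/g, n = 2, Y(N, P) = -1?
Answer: 48217/134 ≈ 359.83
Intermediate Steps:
d(g) = g (d(g) = g²/g = g)
L = 1205/134 (L = 9 + 1/(2*(-1) - 132) = 9 + 1/(-2 - 132) = 9 + 1/(-134) = 9 - 1/134 = 1205/134 ≈ 8.9925)
153 + 23*L = 153 + 23*(1205/134) = 153 + 27715/134 = 48217/134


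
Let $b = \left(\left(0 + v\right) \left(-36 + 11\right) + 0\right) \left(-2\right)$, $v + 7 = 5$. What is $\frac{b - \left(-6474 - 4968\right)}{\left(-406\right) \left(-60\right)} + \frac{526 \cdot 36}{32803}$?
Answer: $\frac{416666293}{399540540} \approx 1.0429$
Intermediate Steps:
$v = -2$ ($v = -7 + 5 = -2$)
$b = -100$ ($b = \left(\left(0 - 2\right) \left(-36 + 11\right) + 0\right) \left(-2\right) = \left(\left(-2\right) \left(-25\right) + 0\right) \left(-2\right) = \left(50 + 0\right) \left(-2\right) = 50 \left(-2\right) = -100$)
$\frac{b - \left(-6474 - 4968\right)}{\left(-406\right) \left(-60\right)} + \frac{526 \cdot 36}{32803} = \frac{-100 - \left(-6474 - 4968\right)}{\left(-406\right) \left(-60\right)} + \frac{526 \cdot 36}{32803} = \frac{-100 - -11442}{24360} + 18936 \cdot \frac{1}{32803} = \left(-100 + 11442\right) \frac{1}{24360} + \frac{18936}{32803} = 11342 \cdot \frac{1}{24360} + \frac{18936}{32803} = \frac{5671}{12180} + \frac{18936}{32803} = \frac{416666293}{399540540}$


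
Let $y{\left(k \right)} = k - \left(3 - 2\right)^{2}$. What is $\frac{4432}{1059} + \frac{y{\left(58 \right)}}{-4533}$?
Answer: $\frac{6676631}{1600149} \approx 4.1725$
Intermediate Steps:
$y{\left(k \right)} = -1 + k$ ($y{\left(k \right)} = k - 1^{2} = k - 1 = -1 + k$)
$\frac{4432}{1059} + \frac{y{\left(58 \right)}}{-4533} = \frac{4432}{1059} + \frac{-1 + 58}{-4533} = 4432 \cdot \frac{1}{1059} + 57 \left(- \frac{1}{4533}\right) = \frac{4432}{1059} - \frac{19}{1511} = \frac{6676631}{1600149}$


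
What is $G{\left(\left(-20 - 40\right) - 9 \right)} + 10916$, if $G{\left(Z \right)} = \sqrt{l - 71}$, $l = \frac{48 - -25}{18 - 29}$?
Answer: $10916 + \frac{i \sqrt{9394}}{11} \approx 10916.0 + 8.8112 i$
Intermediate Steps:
$l = - \frac{73}{11}$ ($l = \frac{48 + 25}{-11} = 73 \left(- \frac{1}{11}\right) = - \frac{73}{11} \approx -6.6364$)
$G{\left(Z \right)} = \frac{i \sqrt{9394}}{11}$ ($G{\left(Z \right)} = \sqrt{- \frac{73}{11} - 71} = \sqrt{- \frac{854}{11}} = \frac{i \sqrt{9394}}{11}$)
$G{\left(\left(-20 - 40\right) - 9 \right)} + 10916 = \frac{i \sqrt{9394}}{11} + 10916 = 10916 + \frac{i \sqrt{9394}}{11}$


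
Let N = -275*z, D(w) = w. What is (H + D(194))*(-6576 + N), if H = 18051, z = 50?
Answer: -370847870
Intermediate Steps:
N = -13750 (N = -275*50 = -13750)
(H + D(194))*(-6576 + N) = (18051 + 194)*(-6576 - 13750) = 18245*(-20326) = -370847870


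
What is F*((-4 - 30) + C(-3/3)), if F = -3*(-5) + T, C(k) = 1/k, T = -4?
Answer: -385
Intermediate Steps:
F = 11 (F = -3*(-5) - 4 = 15 - 4 = 11)
F*((-4 - 30) + C(-3/3)) = 11*((-4 - 30) + 1/(-3/3)) = 11*(-34 + 1/(-3*1/3)) = 11*(-34 + 1/(-1)) = 11*(-34 - 1) = 11*(-35) = -385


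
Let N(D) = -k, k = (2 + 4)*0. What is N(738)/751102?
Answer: 0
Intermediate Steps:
k = 0 (k = 6*0 = 0)
N(D) = 0 (N(D) = -1*0 = 0)
N(738)/751102 = 0/751102 = 0*(1/751102) = 0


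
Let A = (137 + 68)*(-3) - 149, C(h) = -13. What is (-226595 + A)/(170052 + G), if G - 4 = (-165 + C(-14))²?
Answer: -20669/18340 ≈ -1.1270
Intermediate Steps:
A = -764 (A = 205*(-3) - 149 = -615 - 149 = -764)
G = 31688 (G = 4 + (-165 - 13)² = 4 + (-178)² = 4 + 31684 = 31688)
(-226595 + A)/(170052 + G) = (-226595 - 764)/(170052 + 31688) = -227359/201740 = -227359*1/201740 = -20669/18340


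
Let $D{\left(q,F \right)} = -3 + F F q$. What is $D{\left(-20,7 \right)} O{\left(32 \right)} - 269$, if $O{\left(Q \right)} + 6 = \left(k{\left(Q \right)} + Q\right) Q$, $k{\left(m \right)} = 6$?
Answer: $-1189699$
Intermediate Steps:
$D{\left(q,F \right)} = -3 + q F^{2}$ ($D{\left(q,F \right)} = -3 + F^{2} q = -3 + q F^{2}$)
$O{\left(Q \right)} = -6 + Q \left(6 + Q\right)$ ($O{\left(Q \right)} = -6 + \left(6 + Q\right) Q = -6 + Q \left(6 + Q\right)$)
$D{\left(-20,7 \right)} O{\left(32 \right)} - 269 = \left(-3 - 20 \cdot 7^{2}\right) \left(-6 + 32^{2} + 6 \cdot 32\right) - 269 = \left(-3 - 980\right) \left(-6 + 1024 + 192\right) - 269 = \left(-3 - 980\right) 1210 - 269 = \left(-983\right) 1210 - 269 = -1189430 - 269 = -1189699$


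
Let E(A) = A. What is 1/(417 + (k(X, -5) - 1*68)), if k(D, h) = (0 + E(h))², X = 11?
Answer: 1/374 ≈ 0.0026738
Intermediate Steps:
k(D, h) = h² (k(D, h) = (0 + h)² = h²)
1/(417 + (k(X, -5) - 1*68)) = 1/(417 + ((-5)² - 1*68)) = 1/(417 + (25 - 68)) = 1/(417 - 43) = 1/374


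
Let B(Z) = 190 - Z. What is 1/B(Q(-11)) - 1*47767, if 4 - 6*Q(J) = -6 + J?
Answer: -17817089/373 ≈ -47767.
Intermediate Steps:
Q(J) = 5/3 - J/6 (Q(J) = ⅔ - (-6 + J)/6 = ⅔ + (1 - J/6) = 5/3 - J/6)
1/B(Q(-11)) - 1*47767 = 1/(190 - (5/3 - ⅙*(-11))) - 1*47767 = 1/(190 - (5/3 + 11/6)) - 47767 = 1/(190 - 1*7/2) - 47767 = 1/(190 - 7/2) - 47767 = 1/(373/2) - 47767 = 2/373 - 47767 = -17817089/373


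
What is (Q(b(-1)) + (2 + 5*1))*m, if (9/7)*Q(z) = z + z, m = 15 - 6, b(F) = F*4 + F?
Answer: -7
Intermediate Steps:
b(F) = 5*F (b(F) = 4*F + F = 5*F)
m = 9
Q(z) = 14*z/9 (Q(z) = 7*(z + z)/9 = 7*(2*z)/9 = 14*z/9)
(Q(b(-1)) + (2 + 5*1))*m = (14*(5*(-1))/9 + (2 + 5*1))*9 = ((14/9)*(-5) + (2 + 5))*9 = (-70/9 + 7)*9 = -7/9*9 = -7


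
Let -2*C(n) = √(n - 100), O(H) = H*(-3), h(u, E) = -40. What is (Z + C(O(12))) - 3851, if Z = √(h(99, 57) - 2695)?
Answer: -3851 + I*√2735 - I*√34 ≈ -3851.0 + 46.466*I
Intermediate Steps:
O(H) = -3*H
C(n) = -√(-100 + n)/2 (C(n) = -√(n - 100)/2 = -√(-100 + n)/2)
Z = I*√2735 (Z = √(-40 - 2695) = √(-2735) = I*√2735 ≈ 52.297*I)
(Z + C(O(12))) - 3851 = (I*√2735 - √(-100 - 3*12)/2) - 3851 = (I*√2735 - √(-100 - 36)/2) - 3851 = (I*√2735 - I*√34) - 3851 = -3851 + I*√2735 - I*√34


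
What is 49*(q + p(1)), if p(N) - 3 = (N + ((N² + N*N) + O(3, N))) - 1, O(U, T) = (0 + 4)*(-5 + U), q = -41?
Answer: -2156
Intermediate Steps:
O(U, T) = -20 + 4*U (O(U, T) = 4*(-5 + U) = -20 + 4*U)
p(N) = -6 + N + 2*N² (p(N) = 3 + ((N + ((N² + N*N) + (-20 + 4*3))) - 1) = 3 + ((N + ((N² + N²) + (-20 + 12))) - 1) = 3 + ((N + (2*N² - 8)) - 1) = 3 + ((N + (-8 + 2*N²)) - 1) = 3 + ((-8 + N + 2*N²) - 1) = 3 + (-9 + N + 2*N²) = -6 + N + 2*N²)
49*(q + p(1)) = 49*(-41 + (-6 + 1 + 2*1²)) = 49*(-41 + (-6 + 1 + 2*1)) = 49*(-41 + (-6 + 1 + 2)) = 49*(-41 - 3) = 49*(-44) = -2156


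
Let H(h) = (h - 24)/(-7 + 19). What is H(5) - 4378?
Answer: -52555/12 ≈ -4379.6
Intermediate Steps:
H(h) = -2 + h/12 (H(h) = (-24 + h)/12 = (-24 + h)*(1/12) = -2 + h/12)
H(5) - 4378 = (-2 + (1/12)*5) - 4378 = (-2 + 5/12) - 4378 = -19/12 - 4378 = -52555/12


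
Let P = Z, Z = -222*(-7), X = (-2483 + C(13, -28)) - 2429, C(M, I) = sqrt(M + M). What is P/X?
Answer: -3816624/12063859 - 777*sqrt(26)/12063859 ≈ -0.31670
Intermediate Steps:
C(M, I) = sqrt(2)*sqrt(M) (C(M, I) = sqrt(2*M) = sqrt(2)*sqrt(M))
X = -4912 + sqrt(26) (X = (-2483 + sqrt(2)*sqrt(13)) - 2429 = (-2483 + sqrt(26)) - 2429 = -4912 + sqrt(26) ≈ -4906.9)
Z = 1554
P = 1554
P/X = 1554/(-4912 + sqrt(26))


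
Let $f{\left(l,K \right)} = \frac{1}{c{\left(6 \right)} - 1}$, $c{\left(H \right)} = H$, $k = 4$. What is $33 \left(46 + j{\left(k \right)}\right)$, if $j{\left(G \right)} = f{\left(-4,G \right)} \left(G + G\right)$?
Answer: $\frac{7854}{5} \approx 1570.8$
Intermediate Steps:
$f{\left(l,K \right)} = \frac{1}{5}$ ($f{\left(l,K \right)} = \frac{1}{6 - 1} = \frac{1}{5}$)
$j{\left(G \right)} = \frac{2 G}{5}$ ($j{\left(G \right)} = \frac{G + G}{5} = \frac{2 G}{5}$)
$33 \left(46 + j{\left(k \right)}\right) = 33 \left(46 + \frac{2}{5} \cdot 4\right) = 33 \left(46 + \frac{8}{5}\right) = 33 \cdot \frac{238}{5} = \frac{7854}{5}$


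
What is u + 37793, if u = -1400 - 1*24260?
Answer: 12133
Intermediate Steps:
u = -25660 (u = -1400 - 24260 = -25660)
u + 37793 = -25660 + 37793 = 12133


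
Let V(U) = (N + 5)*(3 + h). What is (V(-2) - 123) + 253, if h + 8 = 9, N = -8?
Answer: 118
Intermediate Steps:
h = 1 (h = -8 + 9 = 1)
V(U) = -12 (V(U) = (-8 + 5)*(3 + 1) = -3*4 = -12)
(V(-2) - 123) + 253 = (-12 - 123) + 253 = -135 + 253 = 118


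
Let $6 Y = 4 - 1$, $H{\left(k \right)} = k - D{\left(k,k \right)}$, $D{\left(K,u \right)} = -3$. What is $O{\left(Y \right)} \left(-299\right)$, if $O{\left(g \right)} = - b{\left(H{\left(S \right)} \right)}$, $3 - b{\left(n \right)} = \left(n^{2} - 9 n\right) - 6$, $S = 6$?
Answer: $2691$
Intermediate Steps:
$H{\left(k \right)} = 3 + k$ ($H{\left(k \right)} = k - -3 = k + 3 = 3 + k$)
$b{\left(n \right)} = 9 - n^{2} + 9 n$ ($b{\left(n \right)} = 3 - \left(\left(n^{2} - 9 n\right) - 6\right) = 3 - \left(-6 + n^{2} - 9 n\right) = 3 + \left(6 - n^{2} + 9 n\right) = 9 - n^{2} + 9 n$)
$Y = \frac{1}{2}$ ($Y = \frac{4 - 1}{6} = \frac{1}{6} \cdot 3 = \frac{1}{2} \approx 0.5$)
$O{\left(g \right)} = -9$ ($O{\left(g \right)} = - (9 - \left(3 + 6\right)^{2} + 9 \left(3 + 6\right)) = - (9 - 9^{2} + 9 \cdot 9) = - (9 - 81 + 81) = \left(-1\right) 9 = -9$)
$O{\left(Y \right)} \left(-299\right) = \left(-9\right) \left(-299\right) = 2691$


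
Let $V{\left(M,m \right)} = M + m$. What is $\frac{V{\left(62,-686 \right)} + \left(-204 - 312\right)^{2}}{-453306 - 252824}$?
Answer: $- \frac{132816}{353065} \approx -0.37618$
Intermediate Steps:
$\frac{V{\left(62,-686 \right)} + \left(-204 - 312\right)^{2}}{-453306 - 252824} = \frac{\left(62 - 686\right) + \left(-204 - 312\right)^{2}}{-453306 - 252824} = \frac{-624 + \left(-516\right)^{2}}{-706130} = \left(-624 + 266256\right) \left(- \frac{1}{706130}\right) = 265632 \left(- \frac{1}{706130}\right) = - \frac{132816}{353065}$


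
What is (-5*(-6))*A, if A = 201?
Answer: 6030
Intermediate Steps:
(-5*(-6))*A = -5*(-6)*201 = 30*201 = 6030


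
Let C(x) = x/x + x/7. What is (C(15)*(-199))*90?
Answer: -394020/7 ≈ -56289.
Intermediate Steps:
C(x) = 1 + x/7 (C(x) = 1 + x*(1/7) = 1 + x/7)
(C(15)*(-199))*90 = ((1 + (1/7)*15)*(-199))*90 = ((1 + 15/7)*(-199))*90 = ((22/7)*(-199))*90 = -4378/7*90 = -394020/7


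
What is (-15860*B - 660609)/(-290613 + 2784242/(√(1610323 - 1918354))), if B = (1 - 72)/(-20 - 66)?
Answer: 2593260950249328651/1118980064331482329 - 80657310678514*I*√308031/1118980064331482329 ≈ 2.3175 - 0.040005*I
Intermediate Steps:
B = 71/86 (B = -71/(-86) = -71*(-1/86) = 71/86 ≈ 0.82558)
(-15860*B - 660609)/(-290613 + 2784242/(√(1610323 - 1918354))) = (-15860*71/86 - 660609)/(-290613 + 2784242/(√(1610323 - 1918354))) = (-563030/43 - 660609)/(-290613 + 2784242/(√(-308031))) = -28969217/(43*(-290613 + 2784242/((I*√308031)))) = -28969217/(43*(-290613 + 2784242*(-I*√308031/308031))) = -28969217/(43*(-290613 - 2784242*I*√308031/308031))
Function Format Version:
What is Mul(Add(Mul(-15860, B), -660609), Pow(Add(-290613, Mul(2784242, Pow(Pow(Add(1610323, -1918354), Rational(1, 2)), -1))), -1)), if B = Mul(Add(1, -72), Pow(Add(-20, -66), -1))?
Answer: Add(Rational(2593260950249328651, 1118980064331482329), Mul(Rational(-80657310678514, 1118980064331482329), I, Pow(308031, Rational(1, 2)))) ≈ Add(2.3175, Mul(-0.040005, I))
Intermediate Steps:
B = Rational(71, 86) (B = Mul(-71, Pow(-86, -1)) = Mul(-71, Rational(-1, 86)) = Rational(71, 86) ≈ 0.82558)
Mul(Add(Mul(-15860, B), -660609), Pow(Add(-290613, Mul(2784242, Pow(Pow(Add(1610323, -1918354), Rational(1, 2)), -1))), -1)) = Mul(Add(Mul(-15860, Rational(71, 86)), -660609), Pow(Add(-290613, Mul(2784242, Pow(Pow(Add(1610323, -1918354), Rational(1, 2)), -1))), -1)) = Mul(Add(Rational(-563030, 43), -660609), Pow(Add(-290613, Mul(2784242, Pow(Pow(-308031, Rational(1, 2)), -1))), -1)) = Mul(Rational(-28969217, 43), Pow(Add(-290613, Mul(2784242, Pow(Mul(I, Pow(308031, Rational(1, 2))), -1))), -1)) = Mul(Rational(-28969217, 43), Pow(Add(-290613, Mul(2784242, Mul(Rational(-1, 308031), I, Pow(308031, Rational(1, 2))))), -1)) = Mul(Rational(-28969217, 43), Pow(Add(-290613, Mul(Rational(-2784242, 308031), I, Pow(308031, Rational(1, 2)))), -1))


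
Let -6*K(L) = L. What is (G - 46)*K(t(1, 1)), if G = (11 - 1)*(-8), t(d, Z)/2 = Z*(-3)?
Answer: -126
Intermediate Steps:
t(d, Z) = -6*Z (t(d, Z) = 2*(Z*(-3)) = 2*(-3*Z) = -6*Z)
G = -80 (G = 10*(-8) = -80)
K(L) = -L/6
(G - 46)*K(t(1, 1)) = (-80 - 46)*(-(-1)) = -(-21)*(-6) = -126*1 = -126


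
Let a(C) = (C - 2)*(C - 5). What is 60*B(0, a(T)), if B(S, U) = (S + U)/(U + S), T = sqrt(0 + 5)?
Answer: 60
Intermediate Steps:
T = sqrt(5) ≈ 2.2361
a(C) = (-5 + C)*(-2 + C) (a(C) = (-2 + C)*(-5 + C) = (-5 + C)*(-2 + C))
B(S, U) = 1 (B(S, U) = (S + U)/(S + U) = 1)
60*B(0, a(T)) = 60*1 = 60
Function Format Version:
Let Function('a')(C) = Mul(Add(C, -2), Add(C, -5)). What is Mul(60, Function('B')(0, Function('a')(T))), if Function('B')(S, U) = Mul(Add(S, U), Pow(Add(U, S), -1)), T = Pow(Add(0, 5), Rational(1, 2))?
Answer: 60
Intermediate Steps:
T = Pow(5, Rational(1, 2)) ≈ 2.2361
Function('a')(C) = Mul(Add(-5, C), Add(-2, C)) (Function('a')(C) = Mul(Add(-2, C), Add(-5, C)) = Mul(Add(-5, C), Add(-2, C)))
Function('B')(S, U) = 1 (Function('B')(S, U) = Mul(Add(S, U), Pow(Add(S, U), -1)) = 1)
Mul(60, Function('B')(0, Function('a')(T))) = Mul(60, 1) = 60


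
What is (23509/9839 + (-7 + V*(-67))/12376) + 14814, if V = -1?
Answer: 451038687355/30441866 ≈ 14816.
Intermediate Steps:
(23509/9839 + (-7 + V*(-67))/12376) + 14814 = (23509/9839 + (-7 - 1*(-67))/12376) + 14814 = (23509*(1/9839) + (-7 + 67)*(1/12376)) + 14814 = (23509/9839 + 60*(1/12376)) + 14814 = (23509/9839 + 15/3094) + 14814 = 72884431/30441866 + 14814 = 451038687355/30441866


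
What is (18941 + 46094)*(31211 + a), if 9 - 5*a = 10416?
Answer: 1894443536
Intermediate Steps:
a = -10407/5 (a = 9/5 - ⅕*10416 = 9/5 - 10416/5 = -10407/5 ≈ -2081.4)
(18941 + 46094)*(31211 + a) = (18941 + 46094)*(31211 - 10407/5) = 65035*(145648/5) = 1894443536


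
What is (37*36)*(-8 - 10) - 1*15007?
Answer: -38983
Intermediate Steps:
(37*36)*(-8 - 10) - 1*15007 = 1332*(-18) - 15007 = -23976 - 15007 = -38983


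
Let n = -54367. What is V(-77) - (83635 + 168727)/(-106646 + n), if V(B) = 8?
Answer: 1540466/161013 ≈ 9.5673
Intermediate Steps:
V(-77) - (83635 + 168727)/(-106646 + n) = 8 - (83635 + 168727)/(-106646 - 54367) = 8 - 252362/(-161013) = 8 - 252362*(-1)/161013 = 8 - 1*(-252362/161013) = 8 + 252362/161013 = 1540466/161013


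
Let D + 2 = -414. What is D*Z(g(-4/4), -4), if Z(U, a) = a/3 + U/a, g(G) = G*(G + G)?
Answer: 2288/3 ≈ 762.67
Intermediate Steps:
D = -416 (D = -2 - 414 = -416)
g(G) = 2*G² (g(G) = G*(2*G) = 2*G²)
Z(U, a) = a/3 + U/a (Z(U, a) = a*(⅓) + U/a = a/3 + U/a)
D*Z(g(-4/4), -4) = -416*((⅓)*(-4) + (2*(-4/4)²)/(-4)) = -416*(-4/3 + (2*(-4*¼)²)*(-¼)) = -416*(-4/3 + (2*(-1)²)*(-¼)) = -416*(-4/3 + (2*1)*(-¼)) = -416*(-4/3 + 2*(-¼)) = -416*(-4/3 - ½) = -416*(-11/6) = 2288/3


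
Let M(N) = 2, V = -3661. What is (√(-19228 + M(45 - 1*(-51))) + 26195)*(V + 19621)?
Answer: 418072200 + 15960*I*√19226 ≈ 4.1807e+8 + 2.213e+6*I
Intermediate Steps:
(√(-19228 + M(45 - 1*(-51))) + 26195)*(V + 19621) = (√(-19228 + 2) + 26195)*(-3661 + 19621) = (√(-19226) + 26195)*15960 = (I*√19226 + 26195)*15960 = (26195 + I*√19226)*15960 = 418072200 + 15960*I*√19226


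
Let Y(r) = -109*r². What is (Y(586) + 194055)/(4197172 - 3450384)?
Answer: -37236109/746788 ≈ -49.862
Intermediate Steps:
(Y(586) + 194055)/(4197172 - 3450384) = (-109*586² + 194055)/(4197172 - 3450384) = (-109*343396 + 194055)/746788 = (-37430164 + 194055)*(1/746788) = -37236109*1/746788 = -37236109/746788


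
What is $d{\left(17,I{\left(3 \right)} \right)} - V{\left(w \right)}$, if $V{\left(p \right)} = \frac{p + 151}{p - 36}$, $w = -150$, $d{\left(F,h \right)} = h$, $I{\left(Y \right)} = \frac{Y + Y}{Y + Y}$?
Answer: $\frac{187}{186} \approx 1.0054$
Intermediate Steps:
$I{\left(Y \right)} = 1$ ($I{\left(Y \right)} = \frac{2 Y}{2 Y} = 2 Y \frac{1}{2 Y} = 1$)
$V{\left(p \right)} = \frac{151 + p}{-36 + p}$
$d{\left(17,I{\left(3 \right)} \right)} - V{\left(w \right)} = 1 - \frac{151 - 150}{-36 - 150} = 1 - \frac{1}{-186} \cdot 1 = 1 - \left(- \frac{1}{186}\right) 1 = 1 - - \frac{1}{186} = 1 + \frac{1}{186} = \frac{187}{186}$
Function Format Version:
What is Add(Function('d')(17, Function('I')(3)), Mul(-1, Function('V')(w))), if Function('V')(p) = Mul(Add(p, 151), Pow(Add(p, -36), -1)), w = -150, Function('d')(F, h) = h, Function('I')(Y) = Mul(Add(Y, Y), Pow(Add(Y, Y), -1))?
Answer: Rational(187, 186) ≈ 1.0054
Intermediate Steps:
Function('I')(Y) = 1 (Function('I')(Y) = Mul(Mul(2, Y), Pow(Mul(2, Y), -1)) = Mul(Mul(2, Y), Mul(Rational(1, 2), Pow(Y, -1))) = 1)
Function('V')(p) = Mul(Pow(Add(-36, p), -1), Add(151, p)) (Function('V')(p) = Mul(Add(151, p), Pow(Add(-36, p), -1)) = Mul(Pow(Add(-36, p), -1), Add(151, p)))
Add(Function('d')(17, Function('I')(3)), Mul(-1, Function('V')(w))) = Add(1, Mul(-1, Mul(Pow(Add(-36, -150), -1), Add(151, -150)))) = Add(1, Mul(-1, Mul(Pow(-186, -1), 1))) = Add(1, Mul(-1, Mul(Rational(-1, 186), 1))) = Add(1, Mul(-1, Rational(-1, 186))) = Add(1, Rational(1, 186)) = Rational(187, 186)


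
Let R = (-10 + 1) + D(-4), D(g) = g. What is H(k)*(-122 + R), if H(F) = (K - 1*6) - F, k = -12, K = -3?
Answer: -405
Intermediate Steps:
R = -13 (R = (-10 + 1) - 4 = -9 - 4 = -13)
H(F) = -9 - F (H(F) = (-3 - 1*6) - F = (-3 - 6) - F = -9 - F)
H(k)*(-122 + R) = (-9 - 1*(-12))*(-122 - 13) = (-9 + 12)*(-135) = 3*(-135) = -405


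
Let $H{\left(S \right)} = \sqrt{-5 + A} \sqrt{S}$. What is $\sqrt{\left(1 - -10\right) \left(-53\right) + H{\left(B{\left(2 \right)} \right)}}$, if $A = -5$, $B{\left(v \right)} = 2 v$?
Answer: $\sqrt{-583 + 2 i \sqrt{10}} \approx 0.131 + 24.146 i$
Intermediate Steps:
$H{\left(S \right)} = i \sqrt{10} \sqrt{S}$ ($H{\left(S \right)} = \sqrt{-5 - 5} \sqrt{S} = \sqrt{-10} \sqrt{S} = i \sqrt{10} \sqrt{S}$)
$\sqrt{\left(1 - -10\right) \left(-53\right) + H{\left(B{\left(2 \right)} \right)}} = \sqrt{\left(1 - -10\right) \left(-53\right) + i \sqrt{10} \sqrt{2 \cdot 2}} = \sqrt{\left(1 + 10\right) \left(-53\right) + i \sqrt{10} \sqrt{4}} = \sqrt{11 \left(-53\right) + i \sqrt{10} \cdot 2} = \sqrt{-583 + 2 i \sqrt{10}}$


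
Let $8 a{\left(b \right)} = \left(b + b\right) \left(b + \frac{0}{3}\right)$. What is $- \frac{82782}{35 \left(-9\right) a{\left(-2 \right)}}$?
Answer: $\frac{1314}{5} \approx 262.8$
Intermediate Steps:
$a{\left(b \right)} = \frac{b^{2}}{4}$ ($a{\left(b \right)} = \frac{\left(b + b\right) \left(b + \frac{0}{3}\right)}{8} = \frac{2 b \left(b + 0 \cdot \frac{1}{3}\right)}{8} = \frac{2 b \left(b + 0\right)}{8} = \frac{2 b b}{8} = \frac{2 b^{2}}{8} = \frac{b^{2}}{4}$)
$- \frac{82782}{35 \left(-9\right) a{\left(-2 \right)}} = - \frac{82782}{35 \left(-9\right) \frac{\left(-2\right)^{2}}{4}} = - \frac{82782}{\left(-315\right) \frac{1}{4} \cdot 4} = - \frac{82782}{\left(-315\right) 1} = - \frac{82782}{-315} = \left(-82782\right) \left(- \frac{1}{315}\right) = \frac{1314}{5}$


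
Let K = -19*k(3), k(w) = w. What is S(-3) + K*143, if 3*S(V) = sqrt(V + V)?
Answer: -8151 + I*sqrt(6)/3 ≈ -8151.0 + 0.8165*I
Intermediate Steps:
S(V) = sqrt(2)*sqrt(V)/3 (S(V) = sqrt(V + V)/3 = sqrt(2*V)/3 = (sqrt(2)*sqrt(V))/3 = sqrt(2)*sqrt(V)/3)
K = -57 (K = -19*3 = -57)
S(-3) + K*143 = sqrt(2)*sqrt(-3)/3 - 57*143 = sqrt(2)*(I*sqrt(3))/3 - 8151 = I*sqrt(6)/3 - 8151 = -8151 + I*sqrt(6)/3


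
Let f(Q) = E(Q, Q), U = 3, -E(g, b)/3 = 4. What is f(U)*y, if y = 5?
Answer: -60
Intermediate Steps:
E(g, b) = -12 (E(g, b) = -3*4 = -12)
f(Q) = -12
f(U)*y = -12*5 = -60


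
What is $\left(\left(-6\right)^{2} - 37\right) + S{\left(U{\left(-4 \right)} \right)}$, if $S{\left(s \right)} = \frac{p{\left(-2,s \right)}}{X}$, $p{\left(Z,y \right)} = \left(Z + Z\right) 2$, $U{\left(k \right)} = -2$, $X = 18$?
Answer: $- \frac{13}{9} \approx -1.4444$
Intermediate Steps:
$p{\left(Z,y \right)} = 4 Z$ ($p{\left(Z,y \right)} = 2 Z 2 = 4 Z$)
$S{\left(s \right)} = - \frac{4}{9}$ ($S{\left(s \right)} = \frac{4 \left(-2\right)}{18} = \left(-8\right) \frac{1}{18} = - \frac{4}{9}$)
$\left(\left(-6\right)^{2} - 37\right) + S{\left(U{\left(-4 \right)} \right)} = \left(\left(-6\right)^{2} - 37\right) - \frac{4}{9} = \left(36 - 37\right) - \frac{4}{9} = -1 - \frac{4}{9} = - \frac{13}{9}$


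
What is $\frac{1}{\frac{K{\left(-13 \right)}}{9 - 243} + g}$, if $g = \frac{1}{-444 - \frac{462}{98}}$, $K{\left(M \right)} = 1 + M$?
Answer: $\frac{40833}{2003} \approx 20.386$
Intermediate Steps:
$g = - \frac{7}{3141}$ ($g = \frac{1}{-444 - \frac{33}{7}} = \frac{1}{- \frac{3141}{7}} = - \frac{7}{3141} \approx -0.0022286$)
$\frac{1}{\frac{K{\left(-13 \right)}}{9 - 243} + g} = \frac{1}{\frac{1 - 13}{9 - 243} - \frac{7}{3141}} = \frac{1}{\frac{1}{-234} \left(-12\right) - \frac{7}{3141}} = \frac{1}{\left(- \frac{1}{234}\right) \left(-12\right) - \frac{7}{3141}} = \frac{1}{\frac{2}{39} - \frac{7}{3141}} = \frac{1}{\frac{2003}{40833}} = \frac{40833}{2003}$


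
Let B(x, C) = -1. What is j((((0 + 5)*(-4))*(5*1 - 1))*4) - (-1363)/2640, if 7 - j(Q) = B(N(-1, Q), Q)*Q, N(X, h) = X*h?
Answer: -824957/2640 ≈ -312.48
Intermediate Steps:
j(Q) = 7 + Q (j(Q) = 7 - (-1)*Q = 7 + Q)
j((((0 + 5)*(-4))*(5*1 - 1))*4) - (-1363)/2640 = (7 + (((0 + 5)*(-4))*(5*1 - 1))*4) - (-1363)/2640 = (7 + ((5*(-4))*(5 - 1))*4) - (-1363)/2640 = (7 - 20*4*4) - 1*(-1363/2640) = (7 - 80*4) + 1363/2640 = (7 - 320) + 1363/2640 = -313 + 1363/2640 = -824957/2640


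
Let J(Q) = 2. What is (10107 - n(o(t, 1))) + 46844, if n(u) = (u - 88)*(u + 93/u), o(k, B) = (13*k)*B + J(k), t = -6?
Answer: 841440/19 ≈ 44286.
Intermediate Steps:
o(k, B) = 2 + 13*B*k (o(k, B) = (13*k)*B + 2 = 13*B*k + 2 = 2 + 13*B*k)
n(u) = (-88 + u)*(u + 93/u)
(10107 - n(o(t, 1))) + 46844 = (10107 - (93 + (2 + 13*1*(-6))**2 - 8184/(2 + 13*1*(-6)) - 88*(2 + 13*1*(-6)))) + 46844 = (10107 - (93 + (2 - 78)**2 - 8184/(2 - 78) - 88*(2 - 78))) + 46844 = (10107 - (93 + (-76)**2 - 8184/(-76) - 88*(-76))) + 46844 = (10107 - (93 + 5776 - 8184*(-1/76) + 6688)) + 46844 = (10107 - (93 + 5776 + 2046/19 + 6688)) + 46844 = (10107 - 1*240629/19) + 46844 = (10107 - 240629/19) + 46844 = -48596/19 + 46844 = 841440/19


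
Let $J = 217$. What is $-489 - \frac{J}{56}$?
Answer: $- \frac{3943}{8} \approx -492.88$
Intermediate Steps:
$-489 - \frac{J}{56} = -489 - \frac{217}{56} = -489 - 217 \cdot \frac{1}{56} = -489 - \frac{31}{8} = - \frac{3943}{8}$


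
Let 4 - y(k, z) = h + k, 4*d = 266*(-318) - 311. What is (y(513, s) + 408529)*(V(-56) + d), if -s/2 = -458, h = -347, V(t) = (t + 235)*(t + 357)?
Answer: 53339672439/4 ≈ 1.3335e+10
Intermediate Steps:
V(t) = (235 + t)*(357 + t)
s = 916 (s = -2*(-458) = 916)
d = -84899/4 (d = (266*(-318) - 311)/4 = (-84588 - 311)/4 = (1/4)*(-84899) = -84899/4 ≈ -21225.)
y(k, z) = 351 - k (y(k, z) = 4 - (-347 + k) = 4 + (347 - k) = 351 - k)
(y(513, s) + 408529)*(V(-56) + d) = ((351 - 1*513) + 408529)*((83895 + (-56)**2 + 592*(-56)) - 84899/4) = ((351 - 513) + 408529)*((83895 + 3136 - 33152) - 84899/4) = (-162 + 408529)*(53879 - 84899/4) = 408367*(130617/4) = 53339672439/4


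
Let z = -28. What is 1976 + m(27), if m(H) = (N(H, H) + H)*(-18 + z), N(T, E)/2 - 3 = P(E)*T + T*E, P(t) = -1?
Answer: -64126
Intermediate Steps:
N(T, E) = 6 - 2*T + 2*E*T (N(T, E) = 6 + 2*(-T + T*E) = 6 + 2*(-T + E*T) = 6 + (-2*T + 2*E*T) = 6 - 2*T + 2*E*T)
m(H) = -276 - 92*H² + 46*H (m(H) = ((6 - 2*H + 2*H*H) + H)*(-18 - 28) = ((6 - 2*H + 2*H²) + H)*(-46) = (6 - H + 2*H²)*(-46) = -276 - 92*H² + 46*H)
1976 + m(27) = 1976 + (-276 - 92*27² + 46*27) = 1976 + (-276 - 92*729 + 1242) = 1976 + (-276 - 67068 + 1242) = 1976 - 66102 = -64126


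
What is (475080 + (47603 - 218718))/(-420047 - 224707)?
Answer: -303965/644754 ≈ -0.47144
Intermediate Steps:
(475080 + (47603 - 218718))/(-420047 - 224707) = (475080 - 171115)/(-644754) = 303965*(-1/644754) = -303965/644754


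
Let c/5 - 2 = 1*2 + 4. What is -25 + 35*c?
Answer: 1375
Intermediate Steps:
c = 40 (c = 10 + 5*(1*2 + 4) = 10 + 5*(2 + 4) = 10 + 5*6 = 10 + 30 = 40)
-25 + 35*c = -25 + 35*40 = -25 + 1400 = 1375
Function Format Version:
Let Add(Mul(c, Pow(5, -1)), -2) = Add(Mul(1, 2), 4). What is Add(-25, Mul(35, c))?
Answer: 1375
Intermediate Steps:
c = 40 (c = Add(10, Mul(5, Add(Mul(1, 2), 4))) = Add(10, Mul(5, Add(2, 4))) = Add(10, Mul(5, 6)) = Add(10, 30) = 40)
Add(-25, Mul(35, c)) = Add(-25, Mul(35, 40)) = Add(-25, 1400) = 1375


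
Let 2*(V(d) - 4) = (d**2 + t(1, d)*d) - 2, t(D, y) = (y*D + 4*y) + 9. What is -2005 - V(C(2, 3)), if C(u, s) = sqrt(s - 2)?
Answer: -4031/2 ≈ -2015.5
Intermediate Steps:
t(D, y) = 9 + 4*y + D*y (t(D, y) = (D*y + 4*y) + 9 = (4*y + D*y) + 9 = 9 + 4*y + D*y)
C(u, s) = sqrt(-2 + s)
V(d) = 3 + d**2/2 + d*(9 + 5*d)/2 (V(d) = 4 + ((d**2 + (9 + 4*d + 1*d)*d) - 2)/2 = 4 + ((d**2 + (9 + 4*d + d)*d) - 2)/2 = 4 + ((d**2 + (9 + 5*d)*d) - 2)/2 = 4 + ((d**2 + d*(9 + 5*d)) - 2)/2 = 4 + (-2 + d**2 + d*(9 + 5*d))/2 = 4 + (-1 + d**2/2 + d*(9 + 5*d)/2) = 3 + d**2/2 + d*(9 + 5*d)/2)
-2005 - V(C(2, 3)) = -2005 - (3 + 3*(sqrt(-2 + 3))**2 + 9*sqrt(-2 + 3)/2) = -2005 - (3 + 3*(sqrt(1))**2 + 9*sqrt(1)/2) = -2005 - (3 + 3*1**2 + (9/2)*1) = -2005 - (3 + 3*1 + 9/2) = -2005 - (3 + 3 + 9/2) = -2005 - 1*21/2 = -2005 - 21/2 = -4031/2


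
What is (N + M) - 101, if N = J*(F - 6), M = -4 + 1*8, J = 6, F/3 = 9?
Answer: 29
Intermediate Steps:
F = 27 (F = 3*9 = 27)
M = 4 (M = -4 + 8 = 4)
N = 126 (N = 6*(27 - 6) = 6*21 = 126)
(N + M) - 101 = (126 + 4) - 101 = 130 - 101 = 29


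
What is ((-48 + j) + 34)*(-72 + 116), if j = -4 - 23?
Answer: -1804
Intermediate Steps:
j = -27
((-48 + j) + 34)*(-72 + 116) = ((-48 - 27) + 34)*(-72 + 116) = (-75 + 34)*44 = -41*44 = -1804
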